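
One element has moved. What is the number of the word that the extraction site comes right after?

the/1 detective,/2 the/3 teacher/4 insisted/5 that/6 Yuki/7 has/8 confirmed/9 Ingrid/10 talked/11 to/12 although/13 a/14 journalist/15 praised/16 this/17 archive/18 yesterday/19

The displaced element is "the detective" (word 2).
It is linked across 2 clause boundaries (that → Ø).
It functions as the object of the preposition "to" of "talked", so the gap sits immediately after word 12 ("to").
Base order: The teacher insisted that Yuki has confirmed Ingrid talked to the detective although a journalist praised this archive yesterday.

12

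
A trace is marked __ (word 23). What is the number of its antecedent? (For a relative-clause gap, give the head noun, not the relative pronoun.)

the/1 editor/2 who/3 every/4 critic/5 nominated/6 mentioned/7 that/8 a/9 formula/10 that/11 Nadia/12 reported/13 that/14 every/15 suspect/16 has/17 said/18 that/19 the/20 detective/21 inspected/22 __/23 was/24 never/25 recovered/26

The gap at 23 is the object of "inspected", inside a relative clause.
The relative pronoun is "that" (word 11); it is bound by the head noun immediately before it.
Its filler is the head noun "formula", at word 10.

10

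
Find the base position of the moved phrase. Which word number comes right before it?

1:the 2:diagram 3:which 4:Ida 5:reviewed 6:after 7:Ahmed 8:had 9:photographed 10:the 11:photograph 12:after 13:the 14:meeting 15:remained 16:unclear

5

The displaced element is "the diagram" (word 2).
It functions as the direct object of "reviewed", so the gap sits immediately after word 5 ("reviewed").
Base order: Ida reviewed the diagram after Ahmed had photographed the photograph after the meeting.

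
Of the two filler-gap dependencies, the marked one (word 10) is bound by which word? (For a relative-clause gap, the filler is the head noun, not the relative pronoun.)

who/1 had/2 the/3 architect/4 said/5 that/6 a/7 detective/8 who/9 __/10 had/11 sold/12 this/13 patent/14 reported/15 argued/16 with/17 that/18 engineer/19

The marked gap is inside the relative clause, the subject of "sold".
Its filler is the head noun "detective" (via "who"), at word 8.
(The other dependency links word 1 to a gap after word 15.)

8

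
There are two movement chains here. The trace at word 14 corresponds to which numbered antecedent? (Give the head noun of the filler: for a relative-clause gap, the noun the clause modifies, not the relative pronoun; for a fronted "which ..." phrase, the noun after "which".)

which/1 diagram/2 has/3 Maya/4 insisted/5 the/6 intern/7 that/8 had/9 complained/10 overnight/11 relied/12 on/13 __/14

The marked gap is the object of the preposition "on" of "relied".
Its filler is the fronted wh-phrase "which diagram", at word 2.
(The other dependency links word 7 to a gap after word 8.)

2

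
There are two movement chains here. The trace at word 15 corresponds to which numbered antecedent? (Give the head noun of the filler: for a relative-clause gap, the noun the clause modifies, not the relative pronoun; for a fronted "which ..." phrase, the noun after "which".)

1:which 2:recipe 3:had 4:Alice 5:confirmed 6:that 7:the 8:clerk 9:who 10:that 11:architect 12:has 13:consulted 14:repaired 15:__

2

The marked gap is the direct object of "repaired".
Its filler is the fronted wh-phrase "which recipe", at word 2.
(The other dependency links word 8 to a gap after word 13.)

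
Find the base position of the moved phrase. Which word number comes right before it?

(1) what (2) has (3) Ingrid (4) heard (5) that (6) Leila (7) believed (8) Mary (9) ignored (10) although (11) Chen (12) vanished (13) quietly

9

The displaced element is "what" (word 1).
It is linked across 2 clause boundaries (that → Ø).
It functions as the direct object of "ignored", so the gap sits immediately after word 9 ("ignored").
Base order: Ingrid has heard that Leila believed Mary ignored what although Chen vanished quietly.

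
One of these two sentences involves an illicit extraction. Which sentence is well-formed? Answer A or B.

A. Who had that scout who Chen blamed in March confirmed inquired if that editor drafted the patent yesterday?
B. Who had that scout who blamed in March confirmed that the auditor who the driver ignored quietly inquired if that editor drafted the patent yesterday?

A

In B, the wh-phrase is extracted from inside a complex-NP island (relative clause) (introduced by "who"), which blocks movement.
In A, the extraction path crosses only that-complement boundaries, which are transparent.
So A is grammatical.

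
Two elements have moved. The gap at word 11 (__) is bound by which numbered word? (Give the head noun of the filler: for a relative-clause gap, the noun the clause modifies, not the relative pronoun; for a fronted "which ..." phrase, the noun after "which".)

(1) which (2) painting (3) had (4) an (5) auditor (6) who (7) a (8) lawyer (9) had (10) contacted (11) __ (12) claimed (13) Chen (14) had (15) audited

5

The marked gap is inside the relative clause, the direct object of "contacted".
Its filler is the head noun "auditor" (via "who"), at word 5.
(The other dependency links word 2 to a gap after word 15.)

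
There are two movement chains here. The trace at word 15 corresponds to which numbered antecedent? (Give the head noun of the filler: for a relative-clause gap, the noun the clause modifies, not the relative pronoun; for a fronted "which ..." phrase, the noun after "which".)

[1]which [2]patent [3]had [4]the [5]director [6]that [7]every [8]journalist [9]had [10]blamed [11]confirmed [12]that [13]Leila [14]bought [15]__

2

The marked gap is the direct object of "bought".
Its filler is the fronted wh-phrase "which patent", at word 2.
(The other dependency links word 5 to a gap after word 10.)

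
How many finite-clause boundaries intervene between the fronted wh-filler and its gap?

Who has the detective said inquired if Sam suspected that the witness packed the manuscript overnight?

"who" is extracted from the subject of "inquired".
Boundaries crossed, outermost first: [Ø] — 1 in total.

1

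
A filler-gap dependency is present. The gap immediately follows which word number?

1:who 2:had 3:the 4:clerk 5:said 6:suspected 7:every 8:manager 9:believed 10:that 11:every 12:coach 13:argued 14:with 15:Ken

The displaced element is "who" (word 1).
It is linked across 1 clause boundary (Ø).
It functions as the subject of "suspected", so the gap sits immediately after word 5 ("said").
Base order: The clerk had said that who suspected every manager believed that every coach argued with Ken.

5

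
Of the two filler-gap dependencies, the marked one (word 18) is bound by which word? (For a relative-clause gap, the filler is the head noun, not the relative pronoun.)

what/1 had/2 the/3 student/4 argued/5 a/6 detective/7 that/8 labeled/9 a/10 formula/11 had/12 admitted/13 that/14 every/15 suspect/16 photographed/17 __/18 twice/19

1

The marked gap is the direct object of "photographed".
Its filler is the fronted wh-phrase "what", at word 1.
(The other dependency links word 7 to a gap after word 8.)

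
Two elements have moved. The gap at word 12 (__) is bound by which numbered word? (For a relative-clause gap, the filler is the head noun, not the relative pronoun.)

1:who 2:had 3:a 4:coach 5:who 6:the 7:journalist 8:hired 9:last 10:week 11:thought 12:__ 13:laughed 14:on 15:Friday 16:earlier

1

The marked gap is the subject of "laughed".
Its filler is the fronted wh-phrase "who", at word 1.
(The other dependency links word 4 to a gap after word 8.)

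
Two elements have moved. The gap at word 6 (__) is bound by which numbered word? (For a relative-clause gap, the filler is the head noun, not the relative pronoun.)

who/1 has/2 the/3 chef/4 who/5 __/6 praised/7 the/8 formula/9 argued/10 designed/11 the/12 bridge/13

The marked gap is inside the relative clause, the subject of "praised".
Its filler is the head noun "chef" (via "who"), at word 4.
(The other dependency links word 1 to a gap after word 10.)

4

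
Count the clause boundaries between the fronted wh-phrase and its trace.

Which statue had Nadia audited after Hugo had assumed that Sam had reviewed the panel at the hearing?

0

"which statue" originates inside the matrix clause — no clause boundary is crossed.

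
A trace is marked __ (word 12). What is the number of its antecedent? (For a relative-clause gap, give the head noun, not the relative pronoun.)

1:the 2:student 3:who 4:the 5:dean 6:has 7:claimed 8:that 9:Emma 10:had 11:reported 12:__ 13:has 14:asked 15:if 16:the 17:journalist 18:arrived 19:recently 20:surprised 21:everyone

The gap at 12 is the subject of "asked", inside a relative clause.
The relative pronoun is "who" (word 3); it is bound by the head noun immediately before it.
Its filler is the head noun "student", at word 2.

2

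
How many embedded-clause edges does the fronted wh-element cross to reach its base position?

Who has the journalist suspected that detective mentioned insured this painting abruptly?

2

"who" is extracted from the subject of "insured".
Boundaries crossed, outermost first: [Ø], [Ø] — 2 in total.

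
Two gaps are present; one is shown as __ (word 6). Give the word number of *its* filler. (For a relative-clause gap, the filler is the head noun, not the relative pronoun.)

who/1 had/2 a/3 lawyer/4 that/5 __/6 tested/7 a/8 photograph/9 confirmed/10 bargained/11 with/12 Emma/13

The marked gap is inside the relative clause, the subject of "tested".
Its filler is the head noun "lawyer" (via "that"), at word 4.
(The other dependency links word 1 to a gap after word 10.)

4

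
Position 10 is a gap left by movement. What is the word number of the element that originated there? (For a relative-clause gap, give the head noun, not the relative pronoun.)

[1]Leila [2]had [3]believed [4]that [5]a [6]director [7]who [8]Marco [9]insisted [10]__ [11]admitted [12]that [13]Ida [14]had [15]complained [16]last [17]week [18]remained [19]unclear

6

The gap at 10 is the subject of "admitted", inside a relative clause.
The relative pronoun is "who" (word 7); it is bound by the head noun immediately before it.
Its filler is the head noun "director", at word 6.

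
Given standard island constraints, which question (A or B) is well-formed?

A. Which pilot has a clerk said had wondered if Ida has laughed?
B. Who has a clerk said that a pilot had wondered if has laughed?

In B, the wh-phrase is extracted from inside a wh-island (introduced by "if"), which blocks movement.
In A, the extraction path crosses only that-complement boundaries, which are transparent.
So A is grammatical.

A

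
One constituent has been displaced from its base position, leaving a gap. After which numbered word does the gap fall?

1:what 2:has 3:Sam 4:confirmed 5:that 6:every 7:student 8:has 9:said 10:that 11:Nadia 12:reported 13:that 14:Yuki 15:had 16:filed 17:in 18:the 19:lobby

16

The displaced element is "what" (word 1).
It is linked across 3 clause boundaries (that → that → that).
It functions as the direct object of "filed", so the gap sits immediately after word 16 ("filed").
Base order: Sam has confirmed that every student has said that Nadia reported that Yuki had filed what in the lobby.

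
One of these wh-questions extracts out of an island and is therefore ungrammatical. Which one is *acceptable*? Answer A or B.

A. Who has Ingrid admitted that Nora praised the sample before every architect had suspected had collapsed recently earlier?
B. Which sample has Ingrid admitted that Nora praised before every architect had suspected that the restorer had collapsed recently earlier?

B

In A, the wh-phrase is extracted from inside an adjunct island (introduced by "before"), which blocks movement.
In B, the extraction path crosses only that-complement boundaries, which are transparent.
So B is grammatical.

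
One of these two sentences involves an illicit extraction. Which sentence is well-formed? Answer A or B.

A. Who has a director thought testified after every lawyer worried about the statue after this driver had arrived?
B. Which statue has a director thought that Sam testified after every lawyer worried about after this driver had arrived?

In B, the wh-phrase is extracted from inside an adjunct island (introduced by "after"), which blocks movement.
In A, the extraction path crosses only that-complement boundaries, which are transparent.
So A is grammatical.

A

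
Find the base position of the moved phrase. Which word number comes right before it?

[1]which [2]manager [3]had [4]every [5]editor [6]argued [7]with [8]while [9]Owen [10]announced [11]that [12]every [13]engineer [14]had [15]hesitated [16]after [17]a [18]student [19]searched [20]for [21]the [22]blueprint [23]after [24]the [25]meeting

The displaced element is "which manager" (word 2).
It functions as the object of the preposition "with" of "argued", so the gap sits immediately after word 7 ("with").
Base order: Every editor had argued with which manager while Owen announced that every engineer had hesitated after a student searched for the blueprint after the meeting.

7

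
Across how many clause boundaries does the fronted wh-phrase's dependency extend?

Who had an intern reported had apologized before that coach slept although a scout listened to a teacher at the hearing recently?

1

"who" is extracted from the subject of "apologized".
Boundaries crossed, outermost first: [Ø] — 1 in total.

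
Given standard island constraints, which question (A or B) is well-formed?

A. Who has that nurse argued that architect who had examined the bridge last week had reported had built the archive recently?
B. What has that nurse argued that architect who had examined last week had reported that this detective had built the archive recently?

A

In B, the wh-phrase is extracted from inside a complex-NP island (relative clause) (introduced by "who"), which blocks movement.
In A, the extraction path crosses only that-complement boundaries, which are transparent.
So A is grammatical.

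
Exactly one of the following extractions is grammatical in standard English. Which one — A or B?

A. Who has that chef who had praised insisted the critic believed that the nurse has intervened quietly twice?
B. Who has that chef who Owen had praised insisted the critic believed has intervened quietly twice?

In A, the wh-phrase is extracted from inside a complex-NP island (relative clause) (introduced by "who"), which blocks movement.
In B, the extraction path crosses only that-complement boundaries, which are transparent.
So B is grammatical.

B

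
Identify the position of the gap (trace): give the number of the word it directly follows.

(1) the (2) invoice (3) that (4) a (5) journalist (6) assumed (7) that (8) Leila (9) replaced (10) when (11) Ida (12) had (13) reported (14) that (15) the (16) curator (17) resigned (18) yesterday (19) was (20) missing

9

The displaced element is "the invoice" (word 2).
It is linked across 1 clause boundary (that).
It functions as the direct object of "replaced", so the gap sits immediately after word 9 ("replaced").
Base order: A journalist assumed that Leila replaced the invoice when Ida had reported that the curator resigned yesterday.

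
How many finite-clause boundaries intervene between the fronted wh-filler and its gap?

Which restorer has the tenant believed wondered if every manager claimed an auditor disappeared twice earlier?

1

"which restorer" is extracted from the subject of "wondered".
Boundaries crossed, outermost first: [Ø] — 1 in total.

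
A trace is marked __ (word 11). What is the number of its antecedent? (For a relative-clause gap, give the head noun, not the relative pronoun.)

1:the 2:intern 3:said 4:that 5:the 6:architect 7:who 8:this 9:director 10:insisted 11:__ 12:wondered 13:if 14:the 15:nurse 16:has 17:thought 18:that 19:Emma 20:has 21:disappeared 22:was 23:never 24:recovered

The gap at 11 is the subject of "wondered", inside a relative clause.
The relative pronoun is "who" (word 7); it is bound by the head noun immediately before it.
Its filler is the head noun "architect", at word 6.

6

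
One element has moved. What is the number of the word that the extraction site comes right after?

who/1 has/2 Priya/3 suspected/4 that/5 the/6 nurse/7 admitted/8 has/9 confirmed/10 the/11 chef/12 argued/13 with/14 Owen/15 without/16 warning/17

8

The displaced element is "who" (word 1).
It is linked across 2 clause boundaries (that → Ø).
It functions as the subject of "confirmed", so the gap sits immediately after word 8 ("admitted").
Base order: Priya has suspected that the nurse admitted who has confirmed the chef argued with Owen without warning.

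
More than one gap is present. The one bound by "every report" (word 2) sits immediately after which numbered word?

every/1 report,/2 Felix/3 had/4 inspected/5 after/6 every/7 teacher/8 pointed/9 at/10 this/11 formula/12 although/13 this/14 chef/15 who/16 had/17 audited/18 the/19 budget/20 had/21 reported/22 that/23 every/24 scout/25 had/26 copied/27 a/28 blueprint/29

The displaced element is "every report" (word 2).
It functions as the direct object of "inspected", so the gap sits immediately after word 5 ("inspected").
Base order: Felix had inspected every report after every teacher pointed at this formula although this chef who had audited the budget had reported that every scout had copied a blueprint.

5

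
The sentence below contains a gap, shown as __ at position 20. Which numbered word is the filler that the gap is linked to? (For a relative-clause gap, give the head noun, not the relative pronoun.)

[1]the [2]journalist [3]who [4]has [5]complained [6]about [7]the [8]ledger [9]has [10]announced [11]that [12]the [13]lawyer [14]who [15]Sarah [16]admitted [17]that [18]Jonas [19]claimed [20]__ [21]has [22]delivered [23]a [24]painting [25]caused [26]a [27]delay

The gap at 20 is the subject of "delivered", inside a relative clause.
The relative pronoun is "who" (word 14); it is bound by the head noun immediately before it.
Its filler is the head noun "lawyer", at word 13.

13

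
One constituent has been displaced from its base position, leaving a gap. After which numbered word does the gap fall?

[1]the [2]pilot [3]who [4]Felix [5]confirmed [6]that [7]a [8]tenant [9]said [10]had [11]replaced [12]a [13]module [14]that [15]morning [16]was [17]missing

9

The displaced element is "the pilot" (word 2).
It is linked across 2 clause boundaries (that → Ø).
It functions as the subject of "replaced", so the gap sits immediately after word 9 ("said").
Base order: Felix confirmed that a tenant said the pilot had replaced a module that morning.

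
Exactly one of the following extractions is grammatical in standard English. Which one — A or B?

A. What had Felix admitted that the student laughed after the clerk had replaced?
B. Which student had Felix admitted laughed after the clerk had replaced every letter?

In A, the wh-phrase is extracted from inside an adjunct island (introduced by "after"), which blocks movement.
In B, the extraction path crosses only that-complement boundaries, which are transparent.
So B is grammatical.

B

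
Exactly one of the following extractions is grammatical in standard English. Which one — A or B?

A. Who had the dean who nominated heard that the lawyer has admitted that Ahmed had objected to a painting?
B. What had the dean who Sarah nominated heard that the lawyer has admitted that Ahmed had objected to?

In A, the wh-phrase is extracted from inside a complex-NP island (relative clause) (introduced by "who"), which blocks movement.
In B, the extraction path crosses only that-complement boundaries, which are transparent.
So B is grammatical.

B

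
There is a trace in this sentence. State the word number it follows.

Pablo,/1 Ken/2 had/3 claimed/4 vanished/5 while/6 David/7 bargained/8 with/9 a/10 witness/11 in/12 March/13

The displaced element is "Pablo" (word 1).
It is linked across 1 clause boundary (Ø).
It functions as the subject of "vanished", so the gap sits immediately after word 4 ("claimed").
Base order: Ken had claimed Pablo vanished while David bargained with a witness in March.

4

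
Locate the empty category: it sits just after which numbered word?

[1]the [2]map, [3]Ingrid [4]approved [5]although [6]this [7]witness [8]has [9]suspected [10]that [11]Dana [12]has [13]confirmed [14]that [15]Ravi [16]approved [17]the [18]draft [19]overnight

The displaced element is "the map" (word 2).
It functions as the direct object of "approved", so the gap sits immediately after word 4 ("approved").
Base order: Ingrid approved the map although this witness has suspected that Dana has confirmed that Ravi approved the draft overnight.

4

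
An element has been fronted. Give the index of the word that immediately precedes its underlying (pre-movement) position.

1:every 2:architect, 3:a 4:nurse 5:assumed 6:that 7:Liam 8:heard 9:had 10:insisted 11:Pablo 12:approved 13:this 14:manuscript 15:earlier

The displaced element is "every architect" (word 2).
It is linked across 2 clause boundaries (that → Ø).
It functions as the subject of "insisted", so the gap sits immediately after word 8 ("heard").
Base order: A nurse assumed that Liam heard that every architect had insisted Pablo approved this manuscript earlier.

8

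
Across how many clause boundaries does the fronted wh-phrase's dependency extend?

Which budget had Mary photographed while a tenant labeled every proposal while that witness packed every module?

"which budget" originates inside the matrix clause — no clause boundary is crossed.

0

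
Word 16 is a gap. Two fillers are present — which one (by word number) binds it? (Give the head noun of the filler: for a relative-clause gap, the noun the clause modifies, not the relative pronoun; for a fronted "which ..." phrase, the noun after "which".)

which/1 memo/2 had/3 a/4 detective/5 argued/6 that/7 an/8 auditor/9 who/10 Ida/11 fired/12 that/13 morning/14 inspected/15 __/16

The marked gap is the direct object of "inspected".
Its filler is the fronted wh-phrase "which memo", at word 2.
(The other dependency links word 9 to a gap after word 12.)

2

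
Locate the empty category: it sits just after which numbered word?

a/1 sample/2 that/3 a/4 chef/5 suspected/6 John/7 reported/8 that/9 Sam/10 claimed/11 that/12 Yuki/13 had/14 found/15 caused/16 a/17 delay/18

15

The displaced element is "a sample" (word 2).
It is linked across 3 clause boundaries (Ø → that → that).
It functions as the direct object of "found", so the gap sits immediately after word 15 ("found").
Base order: A chef suspected John reported that Sam claimed that Yuki had found a sample.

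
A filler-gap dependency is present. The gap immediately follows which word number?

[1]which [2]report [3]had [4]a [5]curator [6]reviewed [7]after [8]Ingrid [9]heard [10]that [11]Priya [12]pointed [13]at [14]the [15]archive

The displaced element is "which report" (word 2).
It functions as the direct object of "reviewed", so the gap sits immediately after word 6 ("reviewed").
Base order: A curator had reviewed which report after Ingrid heard that Priya pointed at the archive.

6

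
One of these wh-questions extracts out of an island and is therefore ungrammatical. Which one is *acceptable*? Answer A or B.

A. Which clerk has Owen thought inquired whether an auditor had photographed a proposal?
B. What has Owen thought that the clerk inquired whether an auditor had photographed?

A

In B, the wh-phrase is extracted from inside a wh-island (introduced by "whether"), which blocks movement.
In A, the extraction path crosses only that-complement boundaries, which are transparent.
So A is grammatical.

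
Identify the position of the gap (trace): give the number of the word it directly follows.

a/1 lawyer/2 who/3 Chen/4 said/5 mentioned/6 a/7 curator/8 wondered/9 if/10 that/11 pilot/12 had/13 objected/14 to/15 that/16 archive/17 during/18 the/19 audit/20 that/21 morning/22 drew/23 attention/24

5

The displaced element is "a lawyer" (word 2).
It is linked across 1 clause boundary (Ø).
It functions as the subject of "mentioned", so the gap sits immediately after word 5 ("said").
Base order: Chen said that a lawyer mentioned a curator wondered if that pilot had objected to that archive during the audit that morning.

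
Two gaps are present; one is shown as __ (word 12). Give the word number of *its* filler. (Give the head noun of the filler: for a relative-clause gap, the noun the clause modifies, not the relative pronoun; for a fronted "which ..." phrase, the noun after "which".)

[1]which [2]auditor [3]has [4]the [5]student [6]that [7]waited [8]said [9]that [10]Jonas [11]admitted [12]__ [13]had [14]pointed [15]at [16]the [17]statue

The marked gap is the subject of "pointed".
Its filler is the fronted wh-phrase "which auditor", at word 2.
(The other dependency links word 5 to a gap after word 6.)

2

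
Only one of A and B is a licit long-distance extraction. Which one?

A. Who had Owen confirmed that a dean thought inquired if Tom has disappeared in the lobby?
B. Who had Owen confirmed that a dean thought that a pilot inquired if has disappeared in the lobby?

A

In B, the wh-phrase is extracted from inside a wh-island (introduced by "if"), which blocks movement.
In A, the extraction path crosses only that-complement boundaries, which are transparent.
So A is grammatical.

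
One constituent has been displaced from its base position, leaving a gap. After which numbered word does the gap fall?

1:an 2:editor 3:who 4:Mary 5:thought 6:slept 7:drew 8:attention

The displaced element is "an editor" (word 2).
It is linked across 1 clause boundary (Ø).
It functions as the subject of "slept", so the gap sits immediately after word 5 ("thought").
Base order: Mary thought that an editor slept.

5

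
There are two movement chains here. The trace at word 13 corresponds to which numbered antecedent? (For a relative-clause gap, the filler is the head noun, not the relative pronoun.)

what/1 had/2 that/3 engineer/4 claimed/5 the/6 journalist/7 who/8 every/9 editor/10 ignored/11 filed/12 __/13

The marked gap is the direct object of "filed".
Its filler is the fronted wh-phrase "what", at word 1.
(The other dependency links word 7 to a gap after word 11.)

1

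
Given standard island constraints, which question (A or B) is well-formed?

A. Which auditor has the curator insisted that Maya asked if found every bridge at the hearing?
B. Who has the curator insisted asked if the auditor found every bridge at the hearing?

In A, the wh-phrase is extracted from inside a wh-island (introduced by "if"), which blocks movement.
In B, the extraction path crosses only that-complement boundaries, which are transparent.
So B is grammatical.

B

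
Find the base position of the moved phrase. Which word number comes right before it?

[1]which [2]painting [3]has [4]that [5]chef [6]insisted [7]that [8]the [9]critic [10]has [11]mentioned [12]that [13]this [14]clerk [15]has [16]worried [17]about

The displaced element is "which painting" (word 2).
It is linked across 2 clause boundaries (that → that).
It functions as the object of the preposition "about" of "worried", so the gap sits immediately after word 17 ("about").
Base order: That chef has insisted that the critic has mentioned that this clerk has worried about which painting.

17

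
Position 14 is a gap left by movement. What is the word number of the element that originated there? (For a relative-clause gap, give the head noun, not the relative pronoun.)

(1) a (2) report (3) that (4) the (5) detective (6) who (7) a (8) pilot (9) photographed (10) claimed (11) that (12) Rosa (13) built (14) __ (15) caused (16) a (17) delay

The gap at 14 is the object of "built", inside a relative clause.
The relative pronoun is "that" (word 3); it is bound by the head noun immediately before it.
Its filler is the head noun "report", at word 2.

2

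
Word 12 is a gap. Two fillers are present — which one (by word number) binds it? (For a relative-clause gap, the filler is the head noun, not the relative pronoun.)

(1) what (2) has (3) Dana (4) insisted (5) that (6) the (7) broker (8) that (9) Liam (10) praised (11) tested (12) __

The marked gap is the direct object of "tested".
Its filler is the fronted wh-phrase "what", at word 1.
(The other dependency links word 7 to a gap after word 10.)

1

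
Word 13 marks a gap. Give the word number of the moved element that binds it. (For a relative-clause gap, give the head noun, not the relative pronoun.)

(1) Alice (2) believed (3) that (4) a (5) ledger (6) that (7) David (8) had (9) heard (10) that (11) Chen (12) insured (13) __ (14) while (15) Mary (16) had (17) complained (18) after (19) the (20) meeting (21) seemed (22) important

5

The gap at 13 is the object of "insured", inside a relative clause.
The relative pronoun is "that" (word 6); it is bound by the head noun immediately before it.
Its filler is the head noun "ledger", at word 5.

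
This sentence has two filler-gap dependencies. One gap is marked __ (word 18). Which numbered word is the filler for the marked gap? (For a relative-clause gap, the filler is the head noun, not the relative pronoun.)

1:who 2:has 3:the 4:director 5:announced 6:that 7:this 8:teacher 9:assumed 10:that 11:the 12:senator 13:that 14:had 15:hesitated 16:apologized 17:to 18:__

1

The marked gap is the object of the preposition "to" of "apologized".
Its filler is the fronted wh-phrase "who", at word 1.
(The other dependency links word 12 to a gap after word 13.)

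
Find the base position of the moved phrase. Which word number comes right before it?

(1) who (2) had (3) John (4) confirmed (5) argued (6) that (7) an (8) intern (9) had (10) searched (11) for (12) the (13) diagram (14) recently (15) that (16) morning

The displaced element is "who" (word 1).
It is linked across 1 clause boundary (Ø).
It functions as the subject of "argued", so the gap sits immediately after word 4 ("confirmed").
Base order: John had confirmed that who argued that an intern had searched for the diagram recently that morning.

4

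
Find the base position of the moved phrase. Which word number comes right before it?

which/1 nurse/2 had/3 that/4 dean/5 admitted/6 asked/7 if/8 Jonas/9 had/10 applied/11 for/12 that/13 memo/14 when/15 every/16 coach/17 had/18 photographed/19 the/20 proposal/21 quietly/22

6

The displaced element is "which nurse" (word 2).
It is linked across 1 clause boundary (Ø).
It functions as the subject of "asked", so the gap sits immediately after word 6 ("admitted").
Base order: That dean had admitted that which nurse asked if Jonas had applied for that memo when every coach had photographed the proposal quietly.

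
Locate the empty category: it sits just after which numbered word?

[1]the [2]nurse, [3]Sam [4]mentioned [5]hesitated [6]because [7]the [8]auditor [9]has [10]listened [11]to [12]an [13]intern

4

The displaced element is "the nurse" (word 2).
It is linked across 1 clause boundary (Ø).
It functions as the subject of "hesitated", so the gap sits immediately after word 4 ("mentioned").
Base order: Sam mentioned the nurse hesitated because the auditor has listened to an intern.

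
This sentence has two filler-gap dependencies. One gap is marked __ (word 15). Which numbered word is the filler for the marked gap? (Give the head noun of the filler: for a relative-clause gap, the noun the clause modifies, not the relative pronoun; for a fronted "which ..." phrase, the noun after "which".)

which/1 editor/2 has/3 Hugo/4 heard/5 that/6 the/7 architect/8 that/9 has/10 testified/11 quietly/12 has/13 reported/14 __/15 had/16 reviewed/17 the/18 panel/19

2

The marked gap is the subject of "reviewed".
Its filler is the fronted wh-phrase "which editor", at word 2.
(The other dependency links word 8 to a gap after word 9.)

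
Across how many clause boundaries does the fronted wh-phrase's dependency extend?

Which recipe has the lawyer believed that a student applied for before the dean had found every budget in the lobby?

"which recipe" is extracted from the PP object of "applied".
Boundaries crossed, outermost first: [that] — 1 in total.

1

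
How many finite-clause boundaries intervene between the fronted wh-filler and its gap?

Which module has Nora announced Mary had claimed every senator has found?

2

"which module" is extracted from the object of "found".
Boundaries crossed, outermost first: [Ø], [Ø] — 2 in total.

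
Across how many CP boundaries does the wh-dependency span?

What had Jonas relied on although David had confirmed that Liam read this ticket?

"what" originates inside the matrix clause — no clause boundary is crossed.

0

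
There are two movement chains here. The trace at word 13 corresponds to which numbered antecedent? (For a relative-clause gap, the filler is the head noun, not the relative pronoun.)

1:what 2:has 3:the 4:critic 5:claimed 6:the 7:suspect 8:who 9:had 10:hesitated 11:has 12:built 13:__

1

The marked gap is the direct object of "built".
Its filler is the fronted wh-phrase "what", at word 1.
(The other dependency links word 7 to a gap after word 8.)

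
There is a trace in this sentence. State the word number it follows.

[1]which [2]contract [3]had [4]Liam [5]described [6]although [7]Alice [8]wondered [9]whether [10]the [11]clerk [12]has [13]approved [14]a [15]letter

5

The displaced element is "which contract" (word 2).
It functions as the direct object of "described", so the gap sits immediately after word 5 ("described").
Base order: Liam had described which contract although Alice wondered whether the clerk has approved a letter.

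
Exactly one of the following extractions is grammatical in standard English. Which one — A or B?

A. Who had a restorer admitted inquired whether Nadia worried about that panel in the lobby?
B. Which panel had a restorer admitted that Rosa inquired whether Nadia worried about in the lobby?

In B, the wh-phrase is extracted from inside a wh-island (introduced by "whether"), which blocks movement.
In A, the extraction path crosses only that-complement boundaries, which are transparent.
So A is grammatical.

A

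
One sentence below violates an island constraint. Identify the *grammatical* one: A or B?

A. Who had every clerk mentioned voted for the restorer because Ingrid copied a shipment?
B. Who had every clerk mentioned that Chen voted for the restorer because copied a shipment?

In B, the wh-phrase is extracted from inside an adjunct island (introduced by "because"), which blocks movement.
In A, the extraction path crosses only that-complement boundaries, which are transparent.
So A is grammatical.

A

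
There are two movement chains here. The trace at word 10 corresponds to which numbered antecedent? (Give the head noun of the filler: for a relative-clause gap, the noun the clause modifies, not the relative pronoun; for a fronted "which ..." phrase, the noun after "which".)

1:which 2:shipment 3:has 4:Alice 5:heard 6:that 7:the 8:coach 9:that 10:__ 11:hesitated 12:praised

The marked gap is inside the relative clause, the subject of "hesitated".
Its filler is the head noun "coach" (via "that"), at word 8.
(The other dependency links word 2 to a gap after word 12.)

8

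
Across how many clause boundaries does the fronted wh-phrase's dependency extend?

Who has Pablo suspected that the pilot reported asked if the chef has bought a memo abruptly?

"who" is extracted from the subject of "asked".
Boundaries crossed, outermost first: [that], [Ø] — 2 in total.

2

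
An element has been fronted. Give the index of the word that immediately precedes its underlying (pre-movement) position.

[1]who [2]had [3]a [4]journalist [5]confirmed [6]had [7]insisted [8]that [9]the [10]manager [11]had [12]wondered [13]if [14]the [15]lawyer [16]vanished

5

The displaced element is "who" (word 1).
It is linked across 1 clause boundary (Ø).
It functions as the subject of "insisted", so the gap sits immediately after word 5 ("confirmed").
Base order: A journalist had confirmed that who had insisted that the manager had wondered if the lawyer vanished.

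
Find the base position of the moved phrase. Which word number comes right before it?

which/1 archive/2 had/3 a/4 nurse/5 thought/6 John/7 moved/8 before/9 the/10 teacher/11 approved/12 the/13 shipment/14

The displaced element is "which archive" (word 2).
It is linked across 1 clause boundary (Ø).
It functions as the direct object of "moved", so the gap sits immediately after word 8 ("moved").
Base order: A nurse had thought John moved which archive before the teacher approved the shipment.

8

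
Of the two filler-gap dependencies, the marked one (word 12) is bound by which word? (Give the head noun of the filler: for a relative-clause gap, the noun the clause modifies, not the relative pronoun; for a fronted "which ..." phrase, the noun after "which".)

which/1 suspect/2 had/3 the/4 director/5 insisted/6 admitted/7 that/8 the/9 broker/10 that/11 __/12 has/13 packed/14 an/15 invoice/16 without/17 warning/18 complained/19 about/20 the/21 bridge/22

10

The marked gap is inside the relative clause, the subject of "packed".
Its filler is the head noun "broker" (via "that"), at word 10.
(The other dependency links word 2 to a gap after word 6.)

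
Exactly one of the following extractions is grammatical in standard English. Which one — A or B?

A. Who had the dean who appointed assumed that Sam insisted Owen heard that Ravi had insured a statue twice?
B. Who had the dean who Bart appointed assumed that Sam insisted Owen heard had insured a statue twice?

B

In A, the wh-phrase is extracted from inside a complex-NP island (relative clause) (introduced by "who"), which blocks movement.
In B, the extraction path crosses only that-complement boundaries, which are transparent.
So B is grammatical.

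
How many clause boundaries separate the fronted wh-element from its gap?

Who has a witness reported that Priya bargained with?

1

"who" is extracted from the PP object of "bargained".
Boundaries crossed, outermost first: [that] — 1 in total.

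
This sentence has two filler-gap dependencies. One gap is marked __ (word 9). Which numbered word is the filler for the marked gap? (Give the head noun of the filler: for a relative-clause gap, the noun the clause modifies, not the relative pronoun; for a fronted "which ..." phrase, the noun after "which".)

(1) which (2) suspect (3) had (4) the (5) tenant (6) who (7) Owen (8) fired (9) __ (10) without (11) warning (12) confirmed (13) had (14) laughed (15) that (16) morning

The marked gap is inside the relative clause, the direct object of "fired".
Its filler is the head noun "tenant" (via "who"), at word 5.
(The other dependency links word 2 to a gap after word 12.)

5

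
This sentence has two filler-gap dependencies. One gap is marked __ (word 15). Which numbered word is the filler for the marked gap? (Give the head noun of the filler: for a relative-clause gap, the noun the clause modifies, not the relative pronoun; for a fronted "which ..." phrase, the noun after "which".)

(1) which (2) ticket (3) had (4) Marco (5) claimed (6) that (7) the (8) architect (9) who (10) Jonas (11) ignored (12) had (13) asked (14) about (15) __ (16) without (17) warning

The marked gap is the object of the preposition "about" of "asked".
Its filler is the fronted wh-phrase "which ticket", at word 2.
(The other dependency links word 8 to a gap after word 11.)

2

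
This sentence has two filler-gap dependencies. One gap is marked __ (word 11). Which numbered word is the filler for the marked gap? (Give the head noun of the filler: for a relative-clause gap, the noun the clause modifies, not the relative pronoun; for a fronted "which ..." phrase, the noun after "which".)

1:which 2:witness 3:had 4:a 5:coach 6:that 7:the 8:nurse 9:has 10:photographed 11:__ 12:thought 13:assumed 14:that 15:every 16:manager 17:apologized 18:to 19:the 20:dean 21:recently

5

The marked gap is inside the relative clause, the direct object of "photographed".
Its filler is the head noun "coach" (via "that"), at word 5.
(The other dependency links word 2 to a gap after word 12.)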